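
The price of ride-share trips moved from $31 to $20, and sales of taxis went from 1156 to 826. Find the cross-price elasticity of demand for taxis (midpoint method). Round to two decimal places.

ΔQ_x = 826 − 1156 = -330; ΔP_y = 20 − 31 = -11.
Midpoints: P̄_y = 25.50, Q̄_x = 991.0.
ε_xy = (ΔQ_x/ΔP_y)(P̄_y/Q̄_x) = (-330/-11)(25.50/991.0).

0.77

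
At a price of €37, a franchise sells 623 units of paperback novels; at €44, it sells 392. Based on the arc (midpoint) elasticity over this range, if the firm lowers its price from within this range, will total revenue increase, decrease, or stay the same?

increase

Arc ε = (-231/7)(40.50/507.5) ≈ -2.633.
|ε| = 2.63 > 1, so demand is elastic. A price cut therefore raises total revenue.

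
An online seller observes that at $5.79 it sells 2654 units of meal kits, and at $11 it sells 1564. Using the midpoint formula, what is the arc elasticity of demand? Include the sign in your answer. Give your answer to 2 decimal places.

ΔQ = 1564 − 2654 = -1090; ΔP = 11 − 5.79 = 5.21.
Midpoints: P̄ = 8.39, Q̄ = 2109.0.
ε = (ΔQ/ΔP)(P̄/Q̄) = (-1090/5.21)(8.39/2109.0).

-0.83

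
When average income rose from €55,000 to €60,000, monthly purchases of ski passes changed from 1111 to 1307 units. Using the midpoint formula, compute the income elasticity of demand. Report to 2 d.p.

1.86

ΔQ = 196, ΔI = 5000. Midpoints: Ī = 57,500, Q̄ = 1209.0.
ε_I = (ΔQ/ΔI)(Ī/Q̄) = (196/5000)(57500/1209.0).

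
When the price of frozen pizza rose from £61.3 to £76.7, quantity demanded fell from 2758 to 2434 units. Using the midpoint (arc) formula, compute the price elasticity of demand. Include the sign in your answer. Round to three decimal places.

ΔQ = 2434 − 2758 = -324; ΔP = 76.7 − 61.3 = 15.4.
Midpoints: P̄ = 69.00, Q̄ = 2596.0.
ε = (ΔQ/ΔP)(P̄/Q̄) = (-324/15.4)(69.00/2596.0).

-0.559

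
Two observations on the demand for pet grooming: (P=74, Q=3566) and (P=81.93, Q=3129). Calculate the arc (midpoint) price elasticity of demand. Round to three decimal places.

ΔQ = 3129 − 3566 = -437; ΔP = 81.93 − 74 = 7.93.
Midpoints: P̄ = 77.97, Q̄ = 3347.5.
ε = (ΔQ/ΔP)(P̄/Q̄) = (-437/7.93)(77.97/3347.5).

-1.283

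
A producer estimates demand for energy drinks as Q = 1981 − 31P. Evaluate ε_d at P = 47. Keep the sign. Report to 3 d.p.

At P = 47, Q = 524.
dQ/dP = −31.
ε = (dQ/dP)(P/Q) = (-31)(47/524).

-2.781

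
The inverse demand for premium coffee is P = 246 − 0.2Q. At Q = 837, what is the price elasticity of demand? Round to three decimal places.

At Q = 837, P = 246 − 0.2(837) = 78.60.
dP/dQ = −0.2, so dQ/dP = 1/(−0.2) = -5.000.
ε = (dQ/dP)(P/Q) = (-5.000)(78.60/837).

-0.470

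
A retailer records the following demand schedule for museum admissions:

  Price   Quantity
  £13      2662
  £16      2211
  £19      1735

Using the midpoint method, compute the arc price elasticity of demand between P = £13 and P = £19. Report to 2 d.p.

At P = 13, Q = 2662; at P = 19, Q = 1735.
ΔQ = -927, ΔP = 6. Midpoints: P̄ = 16.00, Q̄ = 2198.5.
ε = (ΔQ/ΔP)(P̄/Q̄) = (-927/6)(16.00/2198.5).

-1.12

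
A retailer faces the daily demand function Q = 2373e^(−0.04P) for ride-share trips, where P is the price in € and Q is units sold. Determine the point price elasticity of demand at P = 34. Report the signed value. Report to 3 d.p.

At P = 34, Q = 609.056.
dQ/dP = −0.04·2373e^(−0.04P) = −0.04Q = -24.362.
ε = (dQ/dP)(P/Q) = (-24.362)(34/609.056).
|ε| > 1, so demand is elastic at this price.

-1.360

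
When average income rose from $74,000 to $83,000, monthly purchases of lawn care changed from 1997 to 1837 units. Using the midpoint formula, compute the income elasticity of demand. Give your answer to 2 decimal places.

-0.73

ΔQ = -160, ΔI = 9000. Midpoints: Ī = 78,500, Q̄ = 1917.0.
ε_I = (ΔQ/ΔI)(Ī/Q̄) = (-160/9000)(78500/1917.0).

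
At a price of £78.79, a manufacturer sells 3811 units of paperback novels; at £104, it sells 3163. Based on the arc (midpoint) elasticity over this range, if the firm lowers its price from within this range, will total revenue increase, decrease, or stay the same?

Arc ε = (-648/25.21)(91.40/3487.0) ≈ -0.674.
|ε| = 0.67 < 1, so demand is inelastic. A price cut therefore reduces total revenue.

decrease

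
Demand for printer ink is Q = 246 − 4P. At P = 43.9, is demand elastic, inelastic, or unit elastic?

elastic

Q = 70.400, dQ/dP = -4.
ε = (dQ/dP)(P/Q) ≈ -2.494.
|ε| = 2.49 > 1.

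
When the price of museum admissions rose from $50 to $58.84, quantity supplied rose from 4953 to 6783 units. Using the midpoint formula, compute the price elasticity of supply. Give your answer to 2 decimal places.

ΔQ = 6783 − 4953 = 1830; ΔP = 58.84 − 50 = 8.84.
Midpoints: P̄ = 54.42, Q̄ = 5868.0.
ε_s = (ΔQ/ΔP)(P̄/Q̄) = (1830/8.84)(54.42/5868.0).

1.92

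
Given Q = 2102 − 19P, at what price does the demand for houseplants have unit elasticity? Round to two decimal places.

For linear demand Q = a − bP, ε = −bP/(a − bP). |ε| = 1 when bP = a − bP, i.e. P = a/(2b).
P = 2102/(2·19) = 2102/38 = 55.3158.

55.32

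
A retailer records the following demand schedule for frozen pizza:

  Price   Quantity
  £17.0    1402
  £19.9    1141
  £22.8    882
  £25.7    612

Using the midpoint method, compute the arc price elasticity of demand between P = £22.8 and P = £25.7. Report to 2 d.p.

-3.02

At P = 22.8, Q = 882; at P = 25.7, Q = 612.
ΔQ = -270, ΔP = 2.9. Midpoints: P̄ = 24.25, Q̄ = 747.0.
ε = (ΔQ/ΔP)(P̄/Q̄) = (-270/2.9)(24.25/747.0).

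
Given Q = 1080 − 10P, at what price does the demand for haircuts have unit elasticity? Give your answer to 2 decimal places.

For linear demand Q = a − bP, ε = −bP/(a − bP). |ε| = 1 when bP = a − bP, i.e. P = a/(2b).
P = 1080/(2·10) = 1080/20 = 54.0000.

54.00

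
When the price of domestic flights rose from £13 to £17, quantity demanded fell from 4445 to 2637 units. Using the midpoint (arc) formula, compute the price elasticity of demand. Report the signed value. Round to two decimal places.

ΔQ = 2637 − 4445 = -1808; ΔP = 17 − 13 = 4.
Midpoints: P̄ = 15.00, Q̄ = 3541.0.
ε = (ΔQ/ΔP)(P̄/Q̄) = (-1808/4)(15.00/3541.0).

-1.91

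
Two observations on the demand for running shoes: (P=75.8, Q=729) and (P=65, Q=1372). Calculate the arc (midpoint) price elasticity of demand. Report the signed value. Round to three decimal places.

-3.990

ΔQ = 1372 − 729 = 643; ΔP = 65 − 75.8 = -10.8.
Midpoints: P̄ = 70.40, Q̄ = 1050.5.
ε = (ΔQ/ΔP)(P̄/Q̄) = (643/-10.8)(70.40/1050.5).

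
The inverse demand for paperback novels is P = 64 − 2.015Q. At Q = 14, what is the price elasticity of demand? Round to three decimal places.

At Q = 14, P = 64 − 2.015(14) = 35.79.
dP/dQ = −2.015, so dQ/dP = 1/(−2.015) = -0.496.
ε = (dQ/dP)(P/Q) = (-0.496)(35.79/14).

-1.269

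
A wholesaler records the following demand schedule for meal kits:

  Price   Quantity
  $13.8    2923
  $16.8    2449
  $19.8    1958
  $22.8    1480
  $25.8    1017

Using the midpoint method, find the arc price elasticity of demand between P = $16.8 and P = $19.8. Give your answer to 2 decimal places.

At P = 16.8, Q = 2449; at P = 19.8, Q = 1958.
ΔQ = -491, ΔP = 3.0. Midpoints: P̄ = 18.30, Q̄ = 2203.5.
ε = (ΔQ/ΔP)(P̄/Q̄) = (-491/3.0)(18.30/2203.5).

-1.36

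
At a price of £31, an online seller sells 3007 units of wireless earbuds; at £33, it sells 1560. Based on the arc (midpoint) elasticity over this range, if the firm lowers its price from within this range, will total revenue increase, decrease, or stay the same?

Arc ε = (-1447/2)(32.00/2283.5) ≈ -10.139.
|ε| = 10.14 > 1, so demand is elastic. A price cut therefore raises total revenue.

increase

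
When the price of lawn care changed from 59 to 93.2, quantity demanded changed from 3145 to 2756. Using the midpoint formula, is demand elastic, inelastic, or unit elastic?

inelastic

Arc ε ≈ -0.293.
|ε| = 0.29 < 1.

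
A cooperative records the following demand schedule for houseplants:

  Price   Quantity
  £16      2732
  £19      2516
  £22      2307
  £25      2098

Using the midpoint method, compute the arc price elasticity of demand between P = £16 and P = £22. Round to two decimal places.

-0.53

At P = 16, Q = 2732; at P = 22, Q = 2307.
ΔQ = -425, ΔP = 6. Midpoints: P̄ = 19.00, Q̄ = 2519.5.
ε = (ΔQ/ΔP)(P̄/Q̄) = (-425/6)(19.00/2519.5).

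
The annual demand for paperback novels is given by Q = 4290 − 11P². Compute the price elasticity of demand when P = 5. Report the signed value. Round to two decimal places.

-0.14

At P = 5, Q = 4015.
dQ/dP = −22P = -110.
ε = (dQ/dP)(P/Q) = (-110)(5/4015).
|ε| < 1, so demand is inelastic at this price.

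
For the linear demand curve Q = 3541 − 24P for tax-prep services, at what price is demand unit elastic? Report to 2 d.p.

73.77

For linear demand Q = a − bP, ε = −bP/(a − bP). |ε| = 1 when bP = a − bP, i.e. P = a/(2b).
P = 3541/(2·24) = 3541/48 = 73.7708.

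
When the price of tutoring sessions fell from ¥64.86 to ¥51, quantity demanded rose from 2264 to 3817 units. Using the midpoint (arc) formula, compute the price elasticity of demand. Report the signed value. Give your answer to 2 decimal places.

ΔQ = 3817 − 2264 = 1553; ΔP = 51 − 64.86 = -13.86.
Midpoints: P̄ = 57.93, Q̄ = 3040.5.
ε = (ΔQ/ΔP)(P̄/Q̄) = (1553/-13.86)(57.93/3040.5).

-2.13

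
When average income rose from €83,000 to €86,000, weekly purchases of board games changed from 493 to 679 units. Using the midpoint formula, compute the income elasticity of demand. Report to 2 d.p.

ΔQ = 186, ΔI = 3000. Midpoints: Ī = 84,500, Q̄ = 586.0.
ε_I = (ΔQ/ΔI)(Ī/Q̄) = (186/3000)(84500/586.0).
ε_I > 0, so the good is normal.

8.94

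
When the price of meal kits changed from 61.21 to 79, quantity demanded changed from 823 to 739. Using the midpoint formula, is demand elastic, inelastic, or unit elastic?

Arc ε ≈ -0.424.
|ε| = 0.42 < 1.

inelastic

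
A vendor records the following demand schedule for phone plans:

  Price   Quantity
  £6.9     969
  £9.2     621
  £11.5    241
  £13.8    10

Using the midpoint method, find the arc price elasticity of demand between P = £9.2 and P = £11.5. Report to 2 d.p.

At P = 9.2, Q = 621; at P = 11.5, Q = 241.
ΔQ = -380, ΔP = 2.3. Midpoints: P̄ = 10.35, Q̄ = 431.0.
ε = (ΔQ/ΔP)(P̄/Q̄) = (-380/2.3)(10.35/431.0).

-3.97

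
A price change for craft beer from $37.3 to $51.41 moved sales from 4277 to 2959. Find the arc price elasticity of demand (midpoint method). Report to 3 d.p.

ΔQ = 2959 − 4277 = -1318; ΔP = 51.41 − 37.3 = 14.11.
Midpoints: P̄ = 44.35, Q̄ = 3618.0.
ε = (ΔQ/ΔP)(P̄/Q̄) = (-1318/14.11)(44.35/3618.0).

-1.145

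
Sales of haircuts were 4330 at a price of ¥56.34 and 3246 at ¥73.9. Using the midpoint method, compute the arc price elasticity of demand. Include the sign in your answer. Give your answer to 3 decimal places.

-1.061

ΔQ = 3246 − 4330 = -1084; ΔP = 73.9 − 56.34 = 17.56.
Midpoints: P̄ = 65.12, Q̄ = 3788.0.
ε = (ΔQ/ΔP)(P̄/Q̄) = (-1084/17.56)(65.12/3788.0).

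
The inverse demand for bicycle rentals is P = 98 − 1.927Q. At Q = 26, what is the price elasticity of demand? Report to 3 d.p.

-0.956

At Q = 26, P = 98 − 1.927(26) = 47.90.
dP/dQ = −1.927, so dQ/dP = 1/(−1.927) = -0.519.
ε = (dQ/dP)(P/Q) = (-0.519)(47.90/26).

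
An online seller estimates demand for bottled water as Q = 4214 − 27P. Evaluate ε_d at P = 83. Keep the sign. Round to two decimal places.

-1.14

At P = 83, Q = 1973.
dQ/dP = −27.
ε = (dQ/dP)(P/Q) = (-27)(83/1973).
|ε| > 1, so demand is elastic at this price.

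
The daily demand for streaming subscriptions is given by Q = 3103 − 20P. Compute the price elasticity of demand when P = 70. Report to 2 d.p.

At P = 70, Q = 1703.
dQ/dP = −20.
ε = (dQ/dP)(P/Q) = (-20)(70/1703).

-0.82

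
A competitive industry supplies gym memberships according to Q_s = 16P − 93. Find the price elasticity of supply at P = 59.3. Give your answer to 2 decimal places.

At P = 59.3, Q_s = 855.80.
dQ_s/dP = 16.
ε_s = (dQ_s/dP)(P/Q_s) = (16)(59.3/855.80).

1.11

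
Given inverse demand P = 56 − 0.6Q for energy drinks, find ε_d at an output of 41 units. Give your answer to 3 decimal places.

At Q = 41, P = 56 − 0.6(41) = 31.40.
dP/dQ = −0.6, so dQ/dP = 1/(−0.6) = -1.667.
ε = (dQ/dP)(P/Q) = (-1.667)(31.40/41).

-1.276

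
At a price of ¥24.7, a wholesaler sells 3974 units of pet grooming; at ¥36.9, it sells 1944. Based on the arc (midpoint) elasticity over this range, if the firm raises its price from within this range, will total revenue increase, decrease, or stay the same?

Arc ε = (-2030/12.2)(30.80/2959.0) ≈ -1.732.
|ε| = 1.73 > 1, so demand is elastic. A price rise therefore reduces total revenue.

decrease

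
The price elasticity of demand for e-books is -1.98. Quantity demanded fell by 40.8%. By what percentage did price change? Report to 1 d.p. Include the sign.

20.6%

%ΔP ≈ %ΔQ / ε = (-40.8%)/(-1.98) = 20.61%.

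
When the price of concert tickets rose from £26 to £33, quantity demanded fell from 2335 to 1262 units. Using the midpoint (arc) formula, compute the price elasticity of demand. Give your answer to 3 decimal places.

-2.514

ΔQ = 1262 − 2335 = -1073; ΔP = 33 − 26 = 7.
Midpoints: P̄ = 29.50, Q̄ = 1798.5.
ε = (ΔQ/ΔP)(P̄/Q̄) = (-1073/7)(29.50/1798.5).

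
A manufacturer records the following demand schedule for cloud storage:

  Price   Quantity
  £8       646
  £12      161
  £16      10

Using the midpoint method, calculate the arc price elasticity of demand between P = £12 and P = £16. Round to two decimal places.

-6.18

At P = 12, Q = 161; at P = 16, Q = 10.
ΔQ = -151, ΔP = 4. Midpoints: P̄ = 14.00, Q̄ = 85.5.
ε = (ΔQ/ΔP)(P̄/Q̄) = (-151/4)(14.00/85.5).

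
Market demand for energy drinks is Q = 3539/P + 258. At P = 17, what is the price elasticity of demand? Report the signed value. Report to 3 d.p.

-0.447

At P = 17, Q = 466.176.
dQ/dP = −3539/P² = -12.246.
ε = (dQ/dP)(P/Q) = (-12.246)(17/466.176).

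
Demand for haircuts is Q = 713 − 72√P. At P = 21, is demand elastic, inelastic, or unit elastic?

inelastic

Q = 383.055, dQ/dP = -7.856.
ε = (dQ/dP)(P/Q) ≈ -0.431.
|ε| = 0.43 < 1.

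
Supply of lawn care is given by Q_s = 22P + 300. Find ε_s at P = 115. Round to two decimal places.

At P = 115, Q_s = 2830.
dQ_s/dP = 22.
ε_s = (dQ_s/dP)(P/Q_s) = (22)(115/2830).

0.89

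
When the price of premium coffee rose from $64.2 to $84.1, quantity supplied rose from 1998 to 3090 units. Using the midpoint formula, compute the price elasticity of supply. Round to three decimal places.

ΔQ = 3090 − 1998 = 1092; ΔP = 84.1 − 64.2 = 19.9.
Midpoints: P̄ = 74.15, Q̄ = 2544.0.
ε_s = (ΔQ/ΔP)(P̄/Q̄) = (1092/19.9)(74.15/2544.0).

1.599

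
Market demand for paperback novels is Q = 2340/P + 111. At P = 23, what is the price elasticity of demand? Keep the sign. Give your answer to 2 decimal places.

-0.48

At P = 23, Q = 212.739.
dQ/dP = −2340/P² = -4.423.
ε = (dQ/dP)(P/Q) = (-4.423)(23/212.739).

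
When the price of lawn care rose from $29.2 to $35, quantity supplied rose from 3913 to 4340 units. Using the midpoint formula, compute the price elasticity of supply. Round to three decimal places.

ΔQ = 4340 − 3913 = 427; ΔP = 35 − 29.2 = 5.8.
Midpoints: P̄ = 32.10, Q̄ = 4126.5.
ε_s = (ΔQ/ΔP)(P̄/Q̄) = (427/5.8)(32.10/4126.5).

0.573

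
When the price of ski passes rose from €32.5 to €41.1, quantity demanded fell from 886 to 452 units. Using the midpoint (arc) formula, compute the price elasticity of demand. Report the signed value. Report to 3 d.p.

-2.776

ΔQ = 452 − 886 = -434; ΔP = 41.1 − 32.5 = 8.6.
Midpoints: P̄ = 36.80, Q̄ = 669.0.
ε = (ΔQ/ΔP)(P̄/Q̄) = (-434/8.6)(36.80/669.0).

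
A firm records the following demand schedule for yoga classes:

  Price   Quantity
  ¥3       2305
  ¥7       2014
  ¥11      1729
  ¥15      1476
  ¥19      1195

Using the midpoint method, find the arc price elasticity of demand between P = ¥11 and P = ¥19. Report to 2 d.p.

-0.68

At P = 11, Q = 1729; at P = 19, Q = 1195.
ΔQ = -534, ΔP = 8. Midpoints: P̄ = 15.00, Q̄ = 1462.0.
ε = (ΔQ/ΔP)(P̄/Q̄) = (-534/8)(15.00/1462.0).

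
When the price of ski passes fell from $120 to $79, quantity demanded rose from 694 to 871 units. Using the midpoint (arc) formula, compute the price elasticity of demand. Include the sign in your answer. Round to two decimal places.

ΔQ = 871 − 694 = 177; ΔP = 79 − 120 = -41.
Midpoints: P̄ = 99.50, Q̄ = 782.5.
ε = (ΔQ/ΔP)(P̄/Q̄) = (177/-41)(99.50/782.5).

-0.55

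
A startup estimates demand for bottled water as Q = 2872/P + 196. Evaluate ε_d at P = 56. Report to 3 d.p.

At P = 56, Q = 247.286.
dQ/dP = −2872/P² = -0.916.
ε = (dQ/dP)(P/Q) = (-0.916)(56/247.286).

-0.207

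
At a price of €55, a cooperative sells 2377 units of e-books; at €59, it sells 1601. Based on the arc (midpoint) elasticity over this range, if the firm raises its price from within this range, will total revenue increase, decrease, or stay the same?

Arc ε = (-776/4)(57.00/1989.0) ≈ -5.560.
|ε| = 5.56 > 1, so demand is elastic. A price rise therefore reduces total revenue.

decrease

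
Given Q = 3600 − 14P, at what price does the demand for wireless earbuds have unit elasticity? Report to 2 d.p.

For linear demand Q = a − bP, ε = −bP/(a − bP). |ε| = 1 when bP = a − bP, i.e. P = a/(2b).
P = 3600/(2·14) = 3600/28 = 128.5714.

128.57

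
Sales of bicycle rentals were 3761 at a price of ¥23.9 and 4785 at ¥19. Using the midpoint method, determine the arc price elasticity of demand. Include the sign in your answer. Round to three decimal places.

-1.049

ΔQ = 4785 − 3761 = 1024; ΔP = 19 − 23.9 = -4.9.
Midpoints: P̄ = 21.45, Q̄ = 4273.0.
ε = (ΔQ/ΔP)(P̄/Q̄) = (1024/-4.9)(21.45/4273.0).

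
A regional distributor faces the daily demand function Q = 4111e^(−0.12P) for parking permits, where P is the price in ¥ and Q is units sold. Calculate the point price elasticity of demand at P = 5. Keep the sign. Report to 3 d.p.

At P = 5, Q = 2256.165.
dQ/dP = −0.12·4111e^(−0.12P) = −0.12Q = -270.740.
ε = (dQ/dP)(P/Q) = (-270.740)(5/2256.165).
|ε| < 1, so demand is inelastic at this price.

-0.600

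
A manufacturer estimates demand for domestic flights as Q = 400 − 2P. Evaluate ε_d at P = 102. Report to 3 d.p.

-1.041

At P = 102, Q = 196.
dQ/dP = −2.
ε = (dQ/dP)(P/Q) = (-2)(102/196).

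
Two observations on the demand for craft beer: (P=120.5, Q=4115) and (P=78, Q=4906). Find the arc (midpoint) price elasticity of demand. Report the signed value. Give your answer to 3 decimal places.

-0.410

ΔQ = 4906 − 4115 = 791; ΔP = 78 − 120.5 = -42.5.
Midpoints: P̄ = 99.25, Q̄ = 4510.5.
ε = (ΔQ/ΔP)(P̄/Q̄) = (791/-42.5)(99.25/4510.5).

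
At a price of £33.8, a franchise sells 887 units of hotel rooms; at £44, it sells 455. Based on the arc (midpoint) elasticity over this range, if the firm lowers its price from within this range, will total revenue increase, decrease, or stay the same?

increase

Arc ε = (-432/10.2)(38.90/671.0) ≈ -2.455.
|ε| = 2.46 > 1, so demand is elastic. A price cut therefore raises total revenue.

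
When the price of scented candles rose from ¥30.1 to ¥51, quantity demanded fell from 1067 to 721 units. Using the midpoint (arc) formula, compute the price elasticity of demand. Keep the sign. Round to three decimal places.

-0.751

ΔQ = 721 − 1067 = -346; ΔP = 51 − 30.1 = 20.9.
Midpoints: P̄ = 40.55, Q̄ = 894.0.
ε = (ΔQ/ΔP)(P̄/Q̄) = (-346/20.9)(40.55/894.0).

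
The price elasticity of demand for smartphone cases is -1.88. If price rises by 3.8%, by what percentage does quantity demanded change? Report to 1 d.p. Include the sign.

%ΔQ ≈ ε × %ΔP = (-1.88)(3.8%) = -7.14%.

-7.1%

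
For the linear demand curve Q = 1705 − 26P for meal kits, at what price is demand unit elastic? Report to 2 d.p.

32.79

For linear demand Q = a − bP, ε = −bP/(a − bP). |ε| = 1 when bP = a − bP, i.e. P = a/(2b).
P = 1705/(2·26) = 1705/52 = 32.7885.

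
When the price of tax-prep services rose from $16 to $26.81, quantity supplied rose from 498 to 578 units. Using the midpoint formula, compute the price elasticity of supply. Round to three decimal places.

0.294

ΔQ = 578 − 498 = 80; ΔP = 26.81 − 16 = 10.81.
Midpoints: P̄ = 21.41, Q̄ = 538.0.
ε_s = (ΔQ/ΔP)(P̄/Q̄) = (80/10.81)(21.41/538.0).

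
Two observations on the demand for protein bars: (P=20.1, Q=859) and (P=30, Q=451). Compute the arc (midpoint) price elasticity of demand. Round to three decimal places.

-1.576

ΔQ = 451 − 859 = -408; ΔP = 30 − 20.1 = 9.9.
Midpoints: P̄ = 25.05, Q̄ = 655.0.
ε = (ΔQ/ΔP)(P̄/Q̄) = (-408/9.9)(25.05/655.0).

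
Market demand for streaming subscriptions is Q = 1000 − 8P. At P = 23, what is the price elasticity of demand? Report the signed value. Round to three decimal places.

-0.225

At P = 23, Q = 816.
dQ/dP = −8.
ε = (dQ/dP)(P/Q) = (-8)(23/816).
|ε| < 1, so demand is inelastic at this price.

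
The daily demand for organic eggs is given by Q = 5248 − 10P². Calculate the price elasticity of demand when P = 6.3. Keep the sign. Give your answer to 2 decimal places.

-0.16

At P = 6.3, Q = 4851.100.
dQ/dP = −20P = -126.
ε = (dQ/dP)(P/Q) = (-126)(6.3/4851.100).
|ε| < 1, so demand is inelastic at this price.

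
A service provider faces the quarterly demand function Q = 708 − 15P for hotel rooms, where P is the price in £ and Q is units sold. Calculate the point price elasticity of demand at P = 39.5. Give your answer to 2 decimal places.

At P = 39.5, Q = 115.500.
dQ/dP = −15.
ε = (dQ/dP)(P/Q) = (-15)(39.5/115.500).
|ε| > 1, so demand is elastic at this price.

-5.13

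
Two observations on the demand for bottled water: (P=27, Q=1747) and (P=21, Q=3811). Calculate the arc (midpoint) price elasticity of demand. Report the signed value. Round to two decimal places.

ΔQ = 3811 − 1747 = 2064; ΔP = 21 − 27 = -6.
Midpoints: P̄ = 24.00, Q̄ = 2779.0.
ε = (ΔQ/ΔP)(P̄/Q̄) = (2064/-6)(24.00/2779.0).

-2.97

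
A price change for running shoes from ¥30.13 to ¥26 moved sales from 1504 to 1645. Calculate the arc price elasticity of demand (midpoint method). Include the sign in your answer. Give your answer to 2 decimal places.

ΔQ = 1645 − 1504 = 141; ΔP = 26 − 30.13 = -4.13.
Midpoints: P̄ = 28.06, Q̄ = 1574.5.
ε = (ΔQ/ΔP)(P̄/Q̄) = (141/-4.13)(28.06/1574.5).

-0.61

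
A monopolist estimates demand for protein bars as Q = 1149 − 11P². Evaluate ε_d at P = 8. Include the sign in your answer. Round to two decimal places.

-3.16

At P = 8, Q = 445.
dQ/dP = −22P = -176.
ε = (dQ/dP)(P/Q) = (-176)(8/445).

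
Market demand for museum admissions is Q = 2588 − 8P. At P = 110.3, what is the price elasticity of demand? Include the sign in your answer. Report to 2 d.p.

-0.52

At P = 110.3, Q = 1705.600.
dQ/dP = −8.
ε = (dQ/dP)(P/Q) = (-8)(110.3/1705.600).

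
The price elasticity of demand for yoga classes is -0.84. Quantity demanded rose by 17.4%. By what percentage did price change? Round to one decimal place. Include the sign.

%ΔP ≈ %ΔQ / ε = (17.4%)/(-0.84) = -20.71%.

-20.7%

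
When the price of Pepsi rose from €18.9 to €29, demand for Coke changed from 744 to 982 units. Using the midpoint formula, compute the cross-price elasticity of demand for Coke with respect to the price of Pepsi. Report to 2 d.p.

0.65

ΔQ_x = 982 − 744 = 238; ΔP_y = 29 − 18.9 = 10.1.
Midpoints: P̄_y = 23.95, Q̄_x = 863.0.
ε_xy = (ΔQ_x/ΔP_y)(P̄_y/Q̄_x) = (238/10.1)(23.95/863.0).
ε_xy > 0, so the goods are substitutes.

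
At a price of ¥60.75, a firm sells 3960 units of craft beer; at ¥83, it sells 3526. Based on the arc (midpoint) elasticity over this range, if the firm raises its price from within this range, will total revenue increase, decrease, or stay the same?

increase

Arc ε = (-434/22.25)(71.88/3743.0) ≈ -0.375.
|ε| = 0.37 < 1, so demand is inelastic. A price rise therefore raises total revenue.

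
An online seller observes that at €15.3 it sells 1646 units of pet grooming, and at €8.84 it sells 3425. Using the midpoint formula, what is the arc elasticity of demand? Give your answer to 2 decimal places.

ΔQ = 3425 − 1646 = 1779; ΔP = 8.84 − 15.3 = -6.46.
Midpoints: P̄ = 12.07, Q̄ = 2535.5.
ε = (ΔQ/ΔP)(P̄/Q̄) = (1779/-6.46)(12.07/2535.5).

-1.31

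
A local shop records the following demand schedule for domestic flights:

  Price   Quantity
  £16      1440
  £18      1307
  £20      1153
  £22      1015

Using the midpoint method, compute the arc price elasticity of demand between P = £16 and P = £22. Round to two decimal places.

-1.10

At P = 16, Q = 1440; at P = 22, Q = 1015.
ΔQ = -425, ΔP = 6. Midpoints: P̄ = 19.00, Q̄ = 1227.5.
ε = (ΔQ/ΔP)(P̄/Q̄) = (-425/6)(19.00/1227.5).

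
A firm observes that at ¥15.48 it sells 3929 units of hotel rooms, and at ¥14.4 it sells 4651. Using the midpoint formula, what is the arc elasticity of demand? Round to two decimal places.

ΔQ = 4651 − 3929 = 722; ΔP = 14.4 − 15.48 = -1.08.
Midpoints: P̄ = 14.94, Q̄ = 4290.0.
ε = (ΔQ/ΔP)(P̄/Q̄) = (722/-1.08)(14.94/4290.0).

-2.33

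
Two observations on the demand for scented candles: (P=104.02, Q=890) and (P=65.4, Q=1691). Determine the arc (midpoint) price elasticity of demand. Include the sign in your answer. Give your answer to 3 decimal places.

ΔQ = 1691 − 890 = 801; ΔP = 65.4 − 104.02 = -38.62.
Midpoints: P̄ = 84.71, Q̄ = 1290.5.
ε = (ΔQ/ΔP)(P̄/Q̄) = (801/-38.62)(84.71/1290.5).

-1.361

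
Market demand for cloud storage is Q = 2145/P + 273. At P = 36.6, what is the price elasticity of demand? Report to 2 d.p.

At P = 36.6, Q = 331.607.
dQ/dP = −2145/P² = -1.601.
ε = (dQ/dP)(P/Q) = (-1.601)(36.6/331.607).

-0.18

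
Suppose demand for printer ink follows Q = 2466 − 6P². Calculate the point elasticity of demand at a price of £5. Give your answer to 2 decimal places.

-0.13

At P = 5, Q = 2316.
dQ/dP = −12P = -60.
ε = (dQ/dP)(P/Q) = (-60)(5/2316).
|ε| < 1, so demand is inelastic at this price.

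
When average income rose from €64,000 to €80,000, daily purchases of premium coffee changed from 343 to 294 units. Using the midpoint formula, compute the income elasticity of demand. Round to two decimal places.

ΔQ = -49, ΔI = 16000. Midpoints: Ī = 72,000, Q̄ = 318.5.
ε_I = (ΔQ/ΔI)(Ī/Q̄) = (-49/16000)(72000/318.5).
ε_I < 0, so the good is inferior.

-0.69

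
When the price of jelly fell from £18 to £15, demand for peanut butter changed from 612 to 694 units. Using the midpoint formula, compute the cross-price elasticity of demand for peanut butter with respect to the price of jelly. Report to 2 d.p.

ΔQ_x = 694 − 612 = 82; ΔP_y = 15 − 18 = -3.
Midpoints: P̄_y = 16.50, Q̄_x = 653.0.
ε_xy = (ΔQ_x/ΔP_y)(P̄_y/Q̄_x) = (82/-3)(16.50/653.0).

-0.69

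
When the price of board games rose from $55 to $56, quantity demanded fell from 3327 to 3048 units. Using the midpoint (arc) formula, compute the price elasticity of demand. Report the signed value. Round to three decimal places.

ΔQ = 3048 − 3327 = -279; ΔP = 56 − 55 = 1.
Midpoints: P̄ = 55.50, Q̄ = 3187.5.
ε = (ΔQ/ΔP)(P̄/Q̄) = (-279/1)(55.50/3187.5).

-4.858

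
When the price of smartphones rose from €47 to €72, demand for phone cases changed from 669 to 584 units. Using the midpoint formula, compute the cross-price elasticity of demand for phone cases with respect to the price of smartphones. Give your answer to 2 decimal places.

ΔQ_x = 584 − 669 = -85; ΔP_y = 72 − 47 = 25.
Midpoints: P̄_y = 59.50, Q̄_x = 626.5.
ε_xy = (ΔQ_x/ΔP_y)(P̄_y/Q̄_x) = (-85/25)(59.50/626.5).

-0.32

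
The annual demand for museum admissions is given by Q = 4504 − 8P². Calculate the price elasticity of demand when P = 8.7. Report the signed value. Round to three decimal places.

At P = 8.7, Q = 3898.480.
dQ/dP = −16P = -139.200.
ε = (dQ/dP)(P/Q) = (-139.200)(8.7/3898.480).

-0.311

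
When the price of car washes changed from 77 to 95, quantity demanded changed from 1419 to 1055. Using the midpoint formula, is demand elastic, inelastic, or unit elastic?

Arc ε ≈ -1.406.
|ε| = 1.41 > 1.

elastic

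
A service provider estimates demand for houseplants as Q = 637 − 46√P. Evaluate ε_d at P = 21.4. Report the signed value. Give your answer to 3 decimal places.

At P = 21.4, Q = 424.203.
dQ/dP = −46/(2√P) = -4.972.
ε = (dQ/dP)(P/Q) = (-4.972)(21.4/424.203).

-0.251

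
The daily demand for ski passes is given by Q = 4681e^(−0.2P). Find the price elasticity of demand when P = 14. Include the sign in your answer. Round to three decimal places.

At P = 14, Q = 284.652.
dQ/dP = −0.2·4681e^(−0.2P) = −0.2Q = -56.930.
ε = (dQ/dP)(P/Q) = (-56.930)(14/284.652).

-2.800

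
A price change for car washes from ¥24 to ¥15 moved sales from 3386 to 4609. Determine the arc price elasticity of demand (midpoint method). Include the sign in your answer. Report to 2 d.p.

-0.66

ΔQ = 4609 − 3386 = 1223; ΔP = 15 − 24 = -9.
Midpoints: P̄ = 19.50, Q̄ = 3997.5.
ε = (ΔQ/ΔP)(P̄/Q̄) = (1223/-9)(19.50/3997.5).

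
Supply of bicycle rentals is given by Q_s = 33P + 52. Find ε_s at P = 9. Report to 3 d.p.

0.851

At P = 9, Q_s = 349.
dQ_s/dP = 33.
ε_s = (dQ_s/dP)(P/Q_s) = (33)(9/349).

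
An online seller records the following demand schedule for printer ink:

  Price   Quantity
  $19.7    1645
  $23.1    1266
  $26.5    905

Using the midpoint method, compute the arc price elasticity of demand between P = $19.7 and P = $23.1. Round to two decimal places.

At P = 19.7, Q = 1645; at P = 23.1, Q = 1266.
ΔQ = -379, ΔP = 3.4. Midpoints: P̄ = 21.40, Q̄ = 1455.5.
ε = (ΔQ/ΔP)(P̄/Q̄) = (-379/3.4)(21.40/1455.5).

-1.64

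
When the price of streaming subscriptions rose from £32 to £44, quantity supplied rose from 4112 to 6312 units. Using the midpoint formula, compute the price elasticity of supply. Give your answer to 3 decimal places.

ΔQ = 6312 − 4112 = 2200; ΔP = 44 − 32 = 12.
Midpoints: P̄ = 38.00, Q̄ = 5212.0.
ε_s = (ΔQ/ΔP)(P̄/Q̄) = (2200/12)(38.00/5212.0).

1.337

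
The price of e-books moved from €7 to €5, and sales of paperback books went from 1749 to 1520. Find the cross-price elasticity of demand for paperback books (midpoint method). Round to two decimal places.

ΔQ_x = 1520 − 1749 = -229; ΔP_y = 5 − 7 = -2.
Midpoints: P̄_y = 6.00, Q̄_x = 1634.5.
ε_xy = (ΔQ_x/ΔP_y)(P̄_y/Q̄_x) = (-229/-2)(6.00/1634.5).
ε_xy > 0, so the goods are substitutes.

0.42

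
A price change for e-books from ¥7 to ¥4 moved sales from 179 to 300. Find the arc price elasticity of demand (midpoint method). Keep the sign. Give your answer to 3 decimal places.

ΔQ = 300 − 179 = 121; ΔP = 4 − 7 = -3.
Midpoints: P̄ = 5.50, Q̄ = 239.5.
ε = (ΔQ/ΔP)(P̄/Q̄) = (121/-3)(5.50/239.5).

-0.926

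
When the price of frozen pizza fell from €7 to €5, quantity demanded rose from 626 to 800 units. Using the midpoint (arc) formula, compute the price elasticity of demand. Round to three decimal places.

-0.732

ΔQ = 800 − 626 = 174; ΔP = 5 − 7 = -2.
Midpoints: P̄ = 6.00, Q̄ = 713.0.
ε = (ΔQ/ΔP)(P̄/Q̄) = (174/-2)(6.00/713.0).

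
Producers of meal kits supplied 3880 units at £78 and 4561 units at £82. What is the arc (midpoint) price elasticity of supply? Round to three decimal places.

3.227

ΔQ = 4561 − 3880 = 681; ΔP = 82 − 78 = 4.
Midpoints: P̄ = 80.00, Q̄ = 4220.5.
ε_s = (ΔQ/ΔP)(P̄/Q̄) = (681/4)(80.00/4220.5).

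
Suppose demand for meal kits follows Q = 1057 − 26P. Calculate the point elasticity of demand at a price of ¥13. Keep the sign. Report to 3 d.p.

-0.470

At P = 13, Q = 719.
dQ/dP = −26.
ε = (dQ/dP)(P/Q) = (-26)(13/719).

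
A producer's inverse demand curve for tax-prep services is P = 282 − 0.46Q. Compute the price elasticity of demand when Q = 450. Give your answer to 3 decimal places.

At Q = 450, P = 282 − 0.46(450) = 75.00.
dP/dQ = −0.46, so dQ/dP = 1/(−0.46) = -2.174.
ε = (dQ/dP)(P/Q) = (-2.174)(75.00/450).

-0.362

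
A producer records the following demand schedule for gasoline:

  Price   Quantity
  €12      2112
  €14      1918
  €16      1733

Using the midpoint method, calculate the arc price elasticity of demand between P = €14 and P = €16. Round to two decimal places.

At P = 14, Q = 1918; at P = 16, Q = 1733.
ΔQ = -185, ΔP = 2. Midpoints: P̄ = 15.00, Q̄ = 1825.5.
ε = (ΔQ/ΔP)(P̄/Q̄) = (-185/2)(15.00/1825.5).

-0.76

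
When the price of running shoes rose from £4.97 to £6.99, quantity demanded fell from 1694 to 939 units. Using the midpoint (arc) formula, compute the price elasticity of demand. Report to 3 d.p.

-1.698

ΔQ = 939 − 1694 = -755; ΔP = 6.99 − 4.97 = 2.02.
Midpoints: P̄ = 5.98, Q̄ = 1316.5.
ε = (ΔQ/ΔP)(P̄/Q̄) = (-755/2.02)(5.98/1316.5).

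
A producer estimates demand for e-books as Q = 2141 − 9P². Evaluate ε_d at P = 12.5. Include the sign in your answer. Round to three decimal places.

-3.828

At P = 12.5, Q = 734.750.
dQ/dP = −18P = -225.
ε = (dQ/dP)(P/Q) = (-225)(12.5/734.750).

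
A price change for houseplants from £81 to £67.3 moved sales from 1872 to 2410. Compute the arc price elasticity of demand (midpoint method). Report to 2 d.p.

-1.36

ΔQ = 2410 − 1872 = 538; ΔP = 67.3 − 81 = -13.7.
Midpoints: P̄ = 74.15, Q̄ = 2141.0.
ε = (ΔQ/ΔP)(P̄/Q̄) = (538/-13.7)(74.15/2141.0).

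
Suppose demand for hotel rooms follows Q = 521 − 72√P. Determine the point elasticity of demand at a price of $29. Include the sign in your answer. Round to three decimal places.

-1.455

At P = 29, Q = 133.268.
dQ/dP = −72/(2√P) = -6.685.
ε = (dQ/dP)(P/Q) = (-6.685)(29/133.268).
|ε| > 1, so demand is elastic at this price.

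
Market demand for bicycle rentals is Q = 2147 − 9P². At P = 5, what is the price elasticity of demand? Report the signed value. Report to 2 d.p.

At P = 5, Q = 1922.
dQ/dP = −18P = -90.
ε = (dQ/dP)(P/Q) = (-90)(5/1922).
|ε| < 1, so demand is inelastic at this price.

-0.23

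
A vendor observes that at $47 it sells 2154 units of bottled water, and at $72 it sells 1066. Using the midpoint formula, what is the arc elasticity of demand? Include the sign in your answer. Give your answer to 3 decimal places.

-1.608

ΔQ = 1066 − 2154 = -1088; ΔP = 72 − 47 = 25.
Midpoints: P̄ = 59.50, Q̄ = 1610.0.
ε = (ΔQ/ΔP)(P̄/Q̄) = (-1088/25)(59.50/1610.0).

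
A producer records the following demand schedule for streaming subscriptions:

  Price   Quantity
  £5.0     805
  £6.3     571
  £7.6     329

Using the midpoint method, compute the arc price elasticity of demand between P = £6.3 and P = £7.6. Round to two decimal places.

At P = 6.3, Q = 571; at P = 7.6, Q = 329.
ΔQ = -242, ΔP = 1.3. Midpoints: P̄ = 6.95, Q̄ = 450.0.
ε = (ΔQ/ΔP)(P̄/Q̄) = (-242/1.3)(6.95/450.0).

-2.88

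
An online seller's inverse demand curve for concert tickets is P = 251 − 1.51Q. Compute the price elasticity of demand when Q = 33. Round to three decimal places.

At Q = 33, P = 251 − 1.51(33) = 201.17.
dP/dQ = −1.51, so dQ/dP = 1/(−1.51) = -0.662.
ε = (dQ/dP)(P/Q) = (-0.662)(201.17/33).

-4.037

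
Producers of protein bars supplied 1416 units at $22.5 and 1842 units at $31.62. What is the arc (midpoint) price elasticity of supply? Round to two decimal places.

0.78

ΔQ = 1842 − 1416 = 426; ΔP = 31.62 − 22.5 = 9.12.
Midpoints: P̄ = 27.06, Q̄ = 1629.0.
ε_s = (ΔQ/ΔP)(P̄/Q̄) = (426/9.12)(27.06/1629.0).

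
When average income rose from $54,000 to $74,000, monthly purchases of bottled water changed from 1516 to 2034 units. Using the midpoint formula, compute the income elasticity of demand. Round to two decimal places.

ΔQ = 518, ΔI = 20000. Midpoints: Ī = 64,000, Q̄ = 1775.0.
ε_I = (ΔQ/ΔI)(Ī/Q̄) = (518/20000)(64000/1775.0).

0.93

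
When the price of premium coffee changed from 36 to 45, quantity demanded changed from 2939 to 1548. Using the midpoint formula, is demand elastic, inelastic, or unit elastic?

Arc ε ≈ -2.790.
|ε| = 2.79 > 1.

elastic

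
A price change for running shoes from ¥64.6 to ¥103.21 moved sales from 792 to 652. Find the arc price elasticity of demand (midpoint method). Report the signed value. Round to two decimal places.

ΔQ = 652 − 792 = -140; ΔP = 103.21 − 64.6 = 38.61.
Midpoints: P̄ = 83.91, Q̄ = 722.0.
ε = (ΔQ/ΔP)(P̄/Q̄) = (-140/38.61)(83.91/722.0).

-0.42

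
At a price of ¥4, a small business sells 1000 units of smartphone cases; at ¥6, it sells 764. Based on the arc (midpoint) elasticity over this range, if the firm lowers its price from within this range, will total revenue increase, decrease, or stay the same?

Arc ε = (-236/2)(5.00/882.0) ≈ -0.669.
|ε| = 0.67 < 1, so demand is inelastic. A price cut therefore reduces total revenue.

decrease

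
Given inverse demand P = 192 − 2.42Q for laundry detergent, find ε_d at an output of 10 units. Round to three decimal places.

At Q = 10, P = 192 − 2.42(10) = 167.80.
dP/dQ = −2.42, so dQ/dP = 1/(−2.42) = -0.413.
ε = (dQ/dP)(P/Q) = (-0.413)(167.80/10).

-6.934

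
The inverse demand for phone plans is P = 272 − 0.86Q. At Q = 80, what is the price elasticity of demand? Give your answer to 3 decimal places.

At Q = 80, P = 272 − 0.86(80) = 203.20.
dP/dQ = −0.86, so dQ/dP = 1/(−0.86) = -1.163.
ε = (dQ/dP)(P/Q) = (-1.163)(203.20/80).

-2.953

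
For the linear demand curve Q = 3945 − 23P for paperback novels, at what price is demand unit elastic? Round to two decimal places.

For linear demand Q = a − bP, ε = −bP/(a − bP). |ε| = 1 when bP = a − bP, i.e. P = a/(2b).
P = 3945/(2·23) = 3945/46 = 85.7609.

85.76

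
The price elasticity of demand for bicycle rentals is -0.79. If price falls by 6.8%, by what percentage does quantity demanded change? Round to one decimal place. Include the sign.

5.4%

%ΔQ ≈ ε × %ΔP = (-0.79)(-6.8%) = 5.37%.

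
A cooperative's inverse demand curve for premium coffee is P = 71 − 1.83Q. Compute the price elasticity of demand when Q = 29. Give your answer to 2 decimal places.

At Q = 29, P = 71 − 1.83(29) = 17.93.
dP/dQ = −1.83, so dQ/dP = 1/(−1.83) = -0.546.
ε = (dQ/dP)(P/Q) = (-0.546)(17.93/29).

-0.34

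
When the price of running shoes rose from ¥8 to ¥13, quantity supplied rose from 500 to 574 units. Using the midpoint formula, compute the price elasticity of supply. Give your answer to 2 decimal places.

0.29

ΔQ = 574 − 500 = 74; ΔP = 13 − 8 = 5.
Midpoints: P̄ = 10.50, Q̄ = 537.0.
ε_s = (ΔQ/ΔP)(P̄/Q̄) = (74/5)(10.50/537.0).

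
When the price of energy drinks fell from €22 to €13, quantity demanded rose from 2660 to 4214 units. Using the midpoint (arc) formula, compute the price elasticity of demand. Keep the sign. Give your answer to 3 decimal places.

-0.879

ΔQ = 4214 − 2660 = 1554; ΔP = 13 − 22 = -9.
Midpoints: P̄ = 17.50, Q̄ = 3437.0.
ε = (ΔQ/ΔP)(P̄/Q̄) = (1554/-9)(17.50/3437.0).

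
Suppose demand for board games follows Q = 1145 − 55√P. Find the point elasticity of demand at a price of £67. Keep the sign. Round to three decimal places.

-0.324

At P = 67, Q = 694.806.
dQ/dP = −55/(2√P) = -3.360.
ε = (dQ/dP)(P/Q) = (-3.360)(67/694.806).
|ε| < 1, so demand is inelastic at this price.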